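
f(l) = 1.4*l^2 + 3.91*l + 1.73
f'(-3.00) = -4.49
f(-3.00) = 2.60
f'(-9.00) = -21.29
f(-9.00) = 79.94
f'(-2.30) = -2.53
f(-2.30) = 0.14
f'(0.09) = 4.16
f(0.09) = 2.09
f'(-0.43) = 2.71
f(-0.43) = 0.31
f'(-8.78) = -20.67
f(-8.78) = 75.32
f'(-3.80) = -6.73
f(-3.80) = 7.09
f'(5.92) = 20.49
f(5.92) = 73.94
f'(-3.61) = -6.20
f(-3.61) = 5.86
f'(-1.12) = 0.77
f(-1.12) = -0.89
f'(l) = 2.8*l + 3.91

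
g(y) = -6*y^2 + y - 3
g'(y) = 1 - 12*y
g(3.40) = -68.96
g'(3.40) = -39.80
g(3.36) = -67.38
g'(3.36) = -39.32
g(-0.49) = -4.93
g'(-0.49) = 6.88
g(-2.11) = -31.82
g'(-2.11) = 26.32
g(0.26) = -3.15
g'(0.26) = -2.12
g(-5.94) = -220.64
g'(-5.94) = 72.28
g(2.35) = -33.78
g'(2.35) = -27.20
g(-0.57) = -5.52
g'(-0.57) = 7.84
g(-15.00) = -1368.00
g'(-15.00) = 181.00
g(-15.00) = -1368.00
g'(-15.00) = 181.00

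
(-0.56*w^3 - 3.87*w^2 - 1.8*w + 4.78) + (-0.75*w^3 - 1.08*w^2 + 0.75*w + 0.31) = -1.31*w^3 - 4.95*w^2 - 1.05*w + 5.09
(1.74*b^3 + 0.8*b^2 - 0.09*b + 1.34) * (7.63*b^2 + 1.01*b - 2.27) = 13.2762*b^5 + 7.8614*b^4 - 3.8285*b^3 + 8.3173*b^2 + 1.5577*b - 3.0418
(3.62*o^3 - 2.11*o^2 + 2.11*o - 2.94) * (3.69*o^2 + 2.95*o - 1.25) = 13.3578*o^5 + 2.8931*o^4 - 2.9636*o^3 - 1.9866*o^2 - 11.3105*o + 3.675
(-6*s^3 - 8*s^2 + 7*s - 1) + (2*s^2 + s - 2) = -6*s^3 - 6*s^2 + 8*s - 3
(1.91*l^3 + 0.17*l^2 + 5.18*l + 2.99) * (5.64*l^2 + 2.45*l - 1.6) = 10.7724*l^5 + 5.6383*l^4 + 26.5757*l^3 + 29.2826*l^2 - 0.962499999999999*l - 4.784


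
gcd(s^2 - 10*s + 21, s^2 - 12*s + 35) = s - 7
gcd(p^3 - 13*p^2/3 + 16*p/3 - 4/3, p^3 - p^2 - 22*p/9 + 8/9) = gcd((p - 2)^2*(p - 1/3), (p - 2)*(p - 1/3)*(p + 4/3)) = p^2 - 7*p/3 + 2/3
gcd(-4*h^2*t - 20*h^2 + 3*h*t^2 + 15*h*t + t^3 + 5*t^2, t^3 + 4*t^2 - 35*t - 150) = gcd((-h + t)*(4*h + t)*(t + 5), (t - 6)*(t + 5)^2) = t + 5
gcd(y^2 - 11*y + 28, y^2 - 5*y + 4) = y - 4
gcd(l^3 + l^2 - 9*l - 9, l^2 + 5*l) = 1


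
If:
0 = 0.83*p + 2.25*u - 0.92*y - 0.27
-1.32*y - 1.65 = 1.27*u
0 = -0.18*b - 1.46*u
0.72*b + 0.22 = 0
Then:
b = -0.31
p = -1.20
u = 0.04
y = -1.29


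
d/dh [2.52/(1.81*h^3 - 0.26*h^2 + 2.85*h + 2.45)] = (-13.6836*h^2 + 1.3104*h - 7.182)/(1.81*h^3 - 0.26*h^2 + 2.85*h + 2.45)^2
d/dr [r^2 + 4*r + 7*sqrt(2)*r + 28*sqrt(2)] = 2*r + 4 + 7*sqrt(2)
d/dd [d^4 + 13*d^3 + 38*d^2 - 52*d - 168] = 4*d^3 + 39*d^2 + 76*d - 52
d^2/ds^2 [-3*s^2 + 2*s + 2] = -6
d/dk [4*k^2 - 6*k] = 8*k - 6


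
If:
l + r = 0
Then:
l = -r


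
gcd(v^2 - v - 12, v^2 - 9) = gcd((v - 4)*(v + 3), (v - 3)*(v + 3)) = v + 3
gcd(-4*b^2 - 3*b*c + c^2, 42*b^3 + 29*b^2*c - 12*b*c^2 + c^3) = b + c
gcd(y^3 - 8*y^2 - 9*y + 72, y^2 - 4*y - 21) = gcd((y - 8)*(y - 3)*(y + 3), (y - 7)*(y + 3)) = y + 3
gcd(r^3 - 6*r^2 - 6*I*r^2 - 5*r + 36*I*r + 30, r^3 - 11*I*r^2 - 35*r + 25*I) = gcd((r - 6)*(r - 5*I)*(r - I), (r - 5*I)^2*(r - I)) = r^2 - 6*I*r - 5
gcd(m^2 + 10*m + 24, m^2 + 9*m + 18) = m + 6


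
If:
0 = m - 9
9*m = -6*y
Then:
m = 9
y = -27/2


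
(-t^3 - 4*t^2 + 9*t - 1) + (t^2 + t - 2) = -t^3 - 3*t^2 + 10*t - 3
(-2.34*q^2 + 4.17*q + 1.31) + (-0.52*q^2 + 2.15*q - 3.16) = -2.86*q^2 + 6.32*q - 1.85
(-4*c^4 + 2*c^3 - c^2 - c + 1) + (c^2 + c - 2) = -4*c^4 + 2*c^3 - 1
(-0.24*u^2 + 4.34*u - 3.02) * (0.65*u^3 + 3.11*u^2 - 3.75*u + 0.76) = -0.156*u^5 + 2.0746*u^4 + 12.4344*u^3 - 25.8496*u^2 + 14.6234*u - 2.2952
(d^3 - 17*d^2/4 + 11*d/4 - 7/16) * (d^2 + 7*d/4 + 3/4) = d^5 - 5*d^4/2 - 63*d^3/16 + 19*d^2/16 + 83*d/64 - 21/64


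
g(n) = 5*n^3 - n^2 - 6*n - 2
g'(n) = 15*n^2 - 2*n - 6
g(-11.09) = -6878.14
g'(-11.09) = 1861.00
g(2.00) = 22.00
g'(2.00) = 50.00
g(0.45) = -4.45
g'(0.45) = -3.86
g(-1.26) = -6.03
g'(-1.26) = 20.33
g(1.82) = 13.91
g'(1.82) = 40.05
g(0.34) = -3.96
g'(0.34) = -4.95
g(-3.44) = -196.73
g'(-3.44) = 178.38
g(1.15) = -2.62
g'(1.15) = 11.54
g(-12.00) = -8714.00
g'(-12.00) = 2178.00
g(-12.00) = -8714.00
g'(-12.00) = 2178.00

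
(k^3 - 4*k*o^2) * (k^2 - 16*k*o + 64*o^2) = k^5 - 16*k^4*o + 60*k^3*o^2 + 64*k^2*o^3 - 256*k*o^4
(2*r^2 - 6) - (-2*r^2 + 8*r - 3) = 4*r^2 - 8*r - 3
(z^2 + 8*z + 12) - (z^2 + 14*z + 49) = -6*z - 37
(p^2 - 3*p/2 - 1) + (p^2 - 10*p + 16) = 2*p^2 - 23*p/2 + 15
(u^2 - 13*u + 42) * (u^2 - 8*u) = u^4 - 21*u^3 + 146*u^2 - 336*u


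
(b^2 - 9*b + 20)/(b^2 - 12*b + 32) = (b - 5)/(b - 8)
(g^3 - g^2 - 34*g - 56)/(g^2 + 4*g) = g - 5 - 14/g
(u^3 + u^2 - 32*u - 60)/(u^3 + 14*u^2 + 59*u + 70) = (u - 6)/(u + 7)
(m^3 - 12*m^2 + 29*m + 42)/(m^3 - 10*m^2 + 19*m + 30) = (m - 7)/(m - 5)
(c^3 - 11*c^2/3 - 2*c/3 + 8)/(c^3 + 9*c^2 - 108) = (3*c^2 - 2*c - 8)/(3*(c^2 + 12*c + 36))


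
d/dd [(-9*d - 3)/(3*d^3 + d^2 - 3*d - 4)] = 3*(18*d^3 + 12*d^2 + 2*d + 9)/(9*d^6 + 6*d^5 - 17*d^4 - 30*d^3 + d^2 + 24*d + 16)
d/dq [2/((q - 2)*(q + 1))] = 2*(1 - 2*q)/(q^4 - 2*q^3 - 3*q^2 + 4*q + 4)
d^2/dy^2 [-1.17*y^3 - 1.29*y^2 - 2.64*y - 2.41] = -7.02*y - 2.58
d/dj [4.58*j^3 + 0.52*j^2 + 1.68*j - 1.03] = 13.74*j^2 + 1.04*j + 1.68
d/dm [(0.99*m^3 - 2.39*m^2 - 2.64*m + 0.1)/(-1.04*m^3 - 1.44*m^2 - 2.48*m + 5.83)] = (-3.9112*m^4 - 10.4016*m^3 + 19.7527*m^2 - 27.5794*m - 15.1432)/(1.0816*m^6 + 2.9952*m^5 + 7.232*m^4 - 4.984*m^3 - 10.64*m^2 - 28.9168*m + 33.9889)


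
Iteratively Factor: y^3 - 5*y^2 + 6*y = (y - 2)*(y^2 - 3*y) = y*(y - 2)*(y - 3)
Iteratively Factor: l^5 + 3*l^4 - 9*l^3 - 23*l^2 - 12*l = (l + 1)*(l^4 + 2*l^3 - 11*l^2 - 12*l) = (l + 1)*(l + 4)*(l^3 - 2*l^2 - 3*l) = l*(l + 1)*(l + 4)*(l^2 - 2*l - 3) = l*(l - 3)*(l + 1)*(l + 4)*(l + 1)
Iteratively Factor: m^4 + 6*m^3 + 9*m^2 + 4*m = (m + 1)*(m^3 + 5*m^2 + 4*m) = (m + 1)^2*(m^2 + 4*m) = m*(m + 1)^2*(m + 4)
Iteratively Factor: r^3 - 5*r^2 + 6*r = (r - 2)*(r^2 - 3*r) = r*(r - 2)*(r - 3)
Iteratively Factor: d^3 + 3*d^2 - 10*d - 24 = (d + 4)*(d^2 - d - 6) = (d - 3)*(d + 4)*(d + 2)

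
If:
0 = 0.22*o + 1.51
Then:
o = -6.86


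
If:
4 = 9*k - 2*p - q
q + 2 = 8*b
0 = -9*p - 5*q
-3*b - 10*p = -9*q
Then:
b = 262/1021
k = 4078/9189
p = -30/1021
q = 54/1021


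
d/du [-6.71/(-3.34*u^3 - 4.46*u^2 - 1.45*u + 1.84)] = (-67.2342*u^2 - 59.8532*u - 9.7295)/(3.34*u^3 + 4.46*u^2 + 1.45*u - 1.84)^2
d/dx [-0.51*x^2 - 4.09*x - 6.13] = -1.02*x - 4.09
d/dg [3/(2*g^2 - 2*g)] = 3*(1 - 2*g)/(2*g^2*(g - 1)^2)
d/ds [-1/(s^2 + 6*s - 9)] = 2*(s + 3)/(s^2 + 6*s - 9)^2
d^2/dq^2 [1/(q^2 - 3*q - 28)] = 2*(q^2 - 3*q - (2*q - 3)^2 - 28)/(-q^2 + 3*q + 28)^3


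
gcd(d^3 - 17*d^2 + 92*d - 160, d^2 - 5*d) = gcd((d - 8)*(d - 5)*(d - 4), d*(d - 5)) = d - 5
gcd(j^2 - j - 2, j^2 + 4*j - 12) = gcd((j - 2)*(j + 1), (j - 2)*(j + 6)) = j - 2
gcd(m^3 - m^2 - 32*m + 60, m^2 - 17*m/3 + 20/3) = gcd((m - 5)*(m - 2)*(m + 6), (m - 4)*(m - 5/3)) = 1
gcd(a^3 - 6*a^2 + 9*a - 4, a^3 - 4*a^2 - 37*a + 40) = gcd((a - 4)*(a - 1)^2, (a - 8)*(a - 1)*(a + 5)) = a - 1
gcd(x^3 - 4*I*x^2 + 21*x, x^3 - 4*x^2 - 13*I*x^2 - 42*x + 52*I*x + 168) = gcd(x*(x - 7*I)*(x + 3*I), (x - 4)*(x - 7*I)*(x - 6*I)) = x - 7*I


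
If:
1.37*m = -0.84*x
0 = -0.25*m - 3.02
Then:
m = -12.08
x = 19.70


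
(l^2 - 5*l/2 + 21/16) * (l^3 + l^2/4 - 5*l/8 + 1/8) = l^5 - 9*l^4/4 + l^3/16 + 129*l^2/64 - 145*l/128 + 21/128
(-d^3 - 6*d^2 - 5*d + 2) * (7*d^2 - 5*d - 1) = -7*d^5 - 37*d^4 - 4*d^3 + 45*d^2 - 5*d - 2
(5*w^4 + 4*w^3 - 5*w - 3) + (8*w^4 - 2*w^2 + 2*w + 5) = 13*w^4 + 4*w^3 - 2*w^2 - 3*w + 2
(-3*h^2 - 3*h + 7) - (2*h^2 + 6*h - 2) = -5*h^2 - 9*h + 9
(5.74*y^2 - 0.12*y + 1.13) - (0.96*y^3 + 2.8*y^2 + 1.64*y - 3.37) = -0.96*y^3 + 2.94*y^2 - 1.76*y + 4.5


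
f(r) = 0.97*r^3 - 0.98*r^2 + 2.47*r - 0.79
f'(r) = 2.91*r^2 - 1.96*r + 2.47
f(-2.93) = -40.84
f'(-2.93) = 33.19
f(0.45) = 0.21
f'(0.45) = 2.18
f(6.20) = 208.03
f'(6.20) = 102.18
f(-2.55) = -29.54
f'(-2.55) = 26.39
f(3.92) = 52.26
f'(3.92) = 39.50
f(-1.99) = -17.23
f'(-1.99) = 17.89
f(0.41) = 0.12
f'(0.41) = 2.16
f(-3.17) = -49.37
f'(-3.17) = 37.93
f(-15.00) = -3532.09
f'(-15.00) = 686.62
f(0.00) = -0.79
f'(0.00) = 2.47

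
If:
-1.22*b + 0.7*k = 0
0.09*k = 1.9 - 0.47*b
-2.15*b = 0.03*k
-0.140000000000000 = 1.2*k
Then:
No Solution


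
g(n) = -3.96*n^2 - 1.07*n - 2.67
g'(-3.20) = 24.27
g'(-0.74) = 4.79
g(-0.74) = -4.05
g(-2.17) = -19.00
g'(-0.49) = 2.81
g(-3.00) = -35.10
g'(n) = -7.92*n - 1.07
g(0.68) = -5.23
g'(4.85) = -39.48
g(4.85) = -101.01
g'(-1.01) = 6.93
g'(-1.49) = 10.73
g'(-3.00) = 22.69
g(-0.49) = -3.10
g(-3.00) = -35.10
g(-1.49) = -9.87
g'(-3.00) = 22.69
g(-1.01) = -5.63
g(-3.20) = -39.80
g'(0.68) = -6.46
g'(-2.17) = 16.12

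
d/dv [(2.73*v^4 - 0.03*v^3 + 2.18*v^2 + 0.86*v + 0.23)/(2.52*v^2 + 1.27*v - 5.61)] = (13.7592*v^5 + 10.3257*v^4 - 61.3374*v^3 + 1.1063*v^2 - 25.6188*v - 5.1167)/(6.3504*v^4 + 6.4008*v^3 - 26.6615*v^2 - 14.2494*v + 31.4721)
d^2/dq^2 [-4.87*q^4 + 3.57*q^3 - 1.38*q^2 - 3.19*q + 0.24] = -58.44*q^2 + 21.42*q - 2.76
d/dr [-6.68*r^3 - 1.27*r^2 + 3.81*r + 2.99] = -20.04*r^2 - 2.54*r + 3.81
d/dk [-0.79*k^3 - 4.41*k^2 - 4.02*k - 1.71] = -2.37*k^2 - 8.82*k - 4.02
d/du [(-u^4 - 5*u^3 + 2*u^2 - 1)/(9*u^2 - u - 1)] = (-18*u^5 - 42*u^4 + 14*u^3 + 13*u^2 + 14*u - 1)/(81*u^4 - 18*u^3 - 17*u^2 + 2*u + 1)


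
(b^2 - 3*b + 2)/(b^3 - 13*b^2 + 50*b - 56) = (b - 1)/(b^2 - 11*b + 28)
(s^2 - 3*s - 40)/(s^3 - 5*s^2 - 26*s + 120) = (s - 8)/(s^2 - 10*s + 24)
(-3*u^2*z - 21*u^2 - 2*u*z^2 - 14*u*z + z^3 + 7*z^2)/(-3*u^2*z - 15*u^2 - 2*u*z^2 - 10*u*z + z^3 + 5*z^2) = (z + 7)/(z + 5)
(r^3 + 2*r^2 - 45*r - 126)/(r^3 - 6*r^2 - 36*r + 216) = (r^2 - 4*r - 21)/(r^2 - 12*r + 36)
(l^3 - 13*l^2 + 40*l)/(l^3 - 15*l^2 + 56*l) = (l - 5)/(l - 7)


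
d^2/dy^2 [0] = 0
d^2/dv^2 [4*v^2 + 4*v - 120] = 8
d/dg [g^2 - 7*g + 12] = 2*g - 7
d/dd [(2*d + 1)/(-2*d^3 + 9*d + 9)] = (-4*d^3 + 18*d + 3*(2*d + 1)*(2*d^2 - 3) + 18)/(-2*d^3 + 9*d + 9)^2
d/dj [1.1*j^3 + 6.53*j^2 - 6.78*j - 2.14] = 3.3*j^2 + 13.06*j - 6.78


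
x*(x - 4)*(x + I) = x^3 - 4*x^2 + I*x^2 - 4*I*x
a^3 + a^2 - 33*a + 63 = (a - 3)^2*(a + 7)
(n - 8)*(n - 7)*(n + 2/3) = n^3 - 43*n^2/3 + 46*n + 112/3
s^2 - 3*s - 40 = (s - 8)*(s + 5)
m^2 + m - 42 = (m - 6)*(m + 7)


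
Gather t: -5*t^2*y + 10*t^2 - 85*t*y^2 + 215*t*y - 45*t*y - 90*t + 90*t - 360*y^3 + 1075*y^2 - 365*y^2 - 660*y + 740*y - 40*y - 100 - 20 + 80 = t^2*(10 - 5*y) + t*(-85*y^2 + 170*y) - 360*y^3 + 710*y^2 + 40*y - 40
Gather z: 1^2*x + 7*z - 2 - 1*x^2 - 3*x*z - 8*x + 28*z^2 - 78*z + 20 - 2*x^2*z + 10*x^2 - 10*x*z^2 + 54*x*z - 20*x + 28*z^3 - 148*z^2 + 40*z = 9*x^2 - 27*x + 28*z^3 + z^2*(-10*x - 120) + z*(-2*x^2 + 51*x - 31) + 18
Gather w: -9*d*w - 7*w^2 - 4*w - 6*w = -7*w^2 + w*(-9*d - 10)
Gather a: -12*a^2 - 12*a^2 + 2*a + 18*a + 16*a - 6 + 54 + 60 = -24*a^2 + 36*a + 108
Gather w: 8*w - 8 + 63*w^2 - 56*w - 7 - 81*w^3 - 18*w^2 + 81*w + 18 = -81*w^3 + 45*w^2 + 33*w + 3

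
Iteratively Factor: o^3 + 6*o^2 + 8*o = (o + 4)*(o^2 + 2*o) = (o + 2)*(o + 4)*(o)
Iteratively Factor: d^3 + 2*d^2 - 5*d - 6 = (d + 3)*(d^2 - d - 2) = (d + 1)*(d + 3)*(d - 2)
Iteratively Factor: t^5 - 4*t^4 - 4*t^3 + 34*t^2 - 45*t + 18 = (t + 3)*(t^4 - 7*t^3 + 17*t^2 - 17*t + 6) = (t - 1)*(t + 3)*(t^3 - 6*t^2 + 11*t - 6) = (t - 2)*(t - 1)*(t + 3)*(t^2 - 4*t + 3) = (t - 2)*(t - 1)^2*(t + 3)*(t - 3)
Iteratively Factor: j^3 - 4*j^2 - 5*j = (j + 1)*(j^2 - 5*j) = (j - 5)*(j + 1)*(j)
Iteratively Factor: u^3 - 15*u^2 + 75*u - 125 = (u - 5)*(u^2 - 10*u + 25) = (u - 5)^2*(u - 5)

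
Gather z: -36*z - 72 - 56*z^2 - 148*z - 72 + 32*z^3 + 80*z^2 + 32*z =32*z^3 + 24*z^2 - 152*z - 144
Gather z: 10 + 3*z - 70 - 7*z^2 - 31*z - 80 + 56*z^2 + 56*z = 49*z^2 + 28*z - 140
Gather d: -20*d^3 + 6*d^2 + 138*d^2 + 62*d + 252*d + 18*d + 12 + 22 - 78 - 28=-20*d^3 + 144*d^2 + 332*d - 72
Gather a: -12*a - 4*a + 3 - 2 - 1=-16*a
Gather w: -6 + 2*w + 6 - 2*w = 0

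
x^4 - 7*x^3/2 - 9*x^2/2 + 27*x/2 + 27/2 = (x - 3)^2*(x + 1)*(x + 3/2)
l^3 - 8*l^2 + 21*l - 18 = (l - 3)^2*(l - 2)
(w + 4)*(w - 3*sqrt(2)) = w^2 - 3*sqrt(2)*w + 4*w - 12*sqrt(2)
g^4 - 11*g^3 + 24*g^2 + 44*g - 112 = (g - 7)*(g - 4)*(g - 2)*(g + 2)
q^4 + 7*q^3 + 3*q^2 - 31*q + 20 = (q - 1)^2*(q + 4)*(q + 5)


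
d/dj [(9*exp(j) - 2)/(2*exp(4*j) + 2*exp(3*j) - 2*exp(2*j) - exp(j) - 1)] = (-54*exp(4*j) - 20*exp(3*j) + 30*exp(2*j) - 8*exp(j) - 11)*exp(j)/(4*exp(8*j) + 8*exp(7*j) - 4*exp(6*j) - 12*exp(5*j) - 4*exp(4*j) + 5*exp(2*j) + 2*exp(j) + 1)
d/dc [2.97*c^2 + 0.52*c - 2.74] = 5.94*c + 0.52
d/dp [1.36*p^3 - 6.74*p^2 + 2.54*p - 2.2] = 4.08*p^2 - 13.48*p + 2.54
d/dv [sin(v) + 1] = cos(v)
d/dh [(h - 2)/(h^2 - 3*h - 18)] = (h^2 - 3*h - (h - 2)*(2*h - 3) - 18)/(-h^2 + 3*h + 18)^2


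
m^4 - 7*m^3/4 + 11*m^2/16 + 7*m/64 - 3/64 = (m - 1)*(m - 3/4)*(m - 1/4)*(m + 1/4)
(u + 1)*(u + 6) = u^2 + 7*u + 6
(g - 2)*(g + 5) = g^2 + 3*g - 10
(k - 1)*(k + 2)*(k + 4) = k^3 + 5*k^2 + 2*k - 8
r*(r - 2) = r^2 - 2*r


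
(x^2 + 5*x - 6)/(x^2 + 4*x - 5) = (x + 6)/(x + 5)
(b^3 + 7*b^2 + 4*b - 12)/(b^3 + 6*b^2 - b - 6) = (b + 2)/(b + 1)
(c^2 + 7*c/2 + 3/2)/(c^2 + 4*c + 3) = (c + 1/2)/(c + 1)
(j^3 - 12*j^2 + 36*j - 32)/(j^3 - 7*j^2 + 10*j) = (j^2 - 10*j + 16)/(j*(j - 5))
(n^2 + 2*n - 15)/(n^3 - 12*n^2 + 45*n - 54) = (n + 5)/(n^2 - 9*n + 18)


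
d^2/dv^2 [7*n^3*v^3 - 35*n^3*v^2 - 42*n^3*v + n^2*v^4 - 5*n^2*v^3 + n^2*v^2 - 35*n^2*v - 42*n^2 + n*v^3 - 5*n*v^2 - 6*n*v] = 2*n*(21*n^2*v - 35*n^2 + 6*n*v^2 - 15*n*v + n + 3*v - 5)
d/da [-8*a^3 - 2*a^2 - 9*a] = -24*a^2 - 4*a - 9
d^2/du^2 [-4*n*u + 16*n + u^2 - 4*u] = 2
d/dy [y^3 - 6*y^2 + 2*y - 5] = 3*y^2 - 12*y + 2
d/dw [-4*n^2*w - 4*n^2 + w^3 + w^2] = -4*n^2 + 3*w^2 + 2*w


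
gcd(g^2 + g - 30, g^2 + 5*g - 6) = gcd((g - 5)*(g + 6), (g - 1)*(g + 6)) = g + 6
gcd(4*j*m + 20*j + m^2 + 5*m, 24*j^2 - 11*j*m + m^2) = 1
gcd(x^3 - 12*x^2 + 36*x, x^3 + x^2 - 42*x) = x^2 - 6*x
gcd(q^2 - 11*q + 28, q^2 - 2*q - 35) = q - 7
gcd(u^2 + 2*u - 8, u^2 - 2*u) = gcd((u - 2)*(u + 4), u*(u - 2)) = u - 2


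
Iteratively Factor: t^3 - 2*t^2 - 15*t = (t - 5)*(t^2 + 3*t) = (t - 5)*(t + 3)*(t)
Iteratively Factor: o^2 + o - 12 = (o - 3)*(o + 4)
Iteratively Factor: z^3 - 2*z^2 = (z - 2)*(z^2) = z*(z - 2)*(z)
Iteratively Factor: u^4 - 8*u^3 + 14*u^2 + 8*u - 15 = (u - 1)*(u^3 - 7*u^2 + 7*u + 15) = (u - 5)*(u - 1)*(u^2 - 2*u - 3) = (u - 5)*(u - 3)*(u - 1)*(u + 1)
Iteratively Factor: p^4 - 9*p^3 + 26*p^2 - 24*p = (p - 4)*(p^3 - 5*p^2 + 6*p) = (p - 4)*(p - 3)*(p^2 - 2*p) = (p - 4)*(p - 3)*(p - 2)*(p)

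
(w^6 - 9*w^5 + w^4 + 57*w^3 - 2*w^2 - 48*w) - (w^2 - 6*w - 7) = w^6 - 9*w^5 + w^4 + 57*w^3 - 3*w^2 - 42*w + 7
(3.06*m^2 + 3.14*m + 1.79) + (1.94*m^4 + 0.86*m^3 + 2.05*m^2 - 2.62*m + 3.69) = 1.94*m^4 + 0.86*m^3 + 5.11*m^2 + 0.52*m + 5.48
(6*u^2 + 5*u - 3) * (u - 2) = 6*u^3 - 7*u^2 - 13*u + 6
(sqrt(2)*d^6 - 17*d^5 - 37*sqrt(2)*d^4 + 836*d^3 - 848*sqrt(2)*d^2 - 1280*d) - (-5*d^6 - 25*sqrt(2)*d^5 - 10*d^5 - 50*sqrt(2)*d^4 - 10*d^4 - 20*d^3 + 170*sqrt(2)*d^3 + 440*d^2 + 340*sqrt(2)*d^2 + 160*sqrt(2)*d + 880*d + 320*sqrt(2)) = sqrt(2)*d^6 + 5*d^6 - 7*d^5 + 25*sqrt(2)*d^5 + 10*d^4 + 13*sqrt(2)*d^4 - 170*sqrt(2)*d^3 + 856*d^3 - 1188*sqrt(2)*d^2 - 440*d^2 - 2160*d - 160*sqrt(2)*d - 320*sqrt(2)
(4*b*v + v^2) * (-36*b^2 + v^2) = -144*b^3*v - 36*b^2*v^2 + 4*b*v^3 + v^4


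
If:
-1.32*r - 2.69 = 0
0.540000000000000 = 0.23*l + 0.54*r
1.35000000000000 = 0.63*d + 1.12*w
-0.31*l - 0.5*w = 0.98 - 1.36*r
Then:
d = 23.34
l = 7.13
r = -2.04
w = -11.93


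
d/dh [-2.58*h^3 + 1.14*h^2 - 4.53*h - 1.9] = -7.74*h^2 + 2.28*h - 4.53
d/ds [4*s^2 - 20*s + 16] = 8*s - 20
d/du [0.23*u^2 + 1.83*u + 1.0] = 0.46*u + 1.83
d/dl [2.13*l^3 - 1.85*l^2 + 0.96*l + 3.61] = 6.39*l^2 - 3.7*l + 0.96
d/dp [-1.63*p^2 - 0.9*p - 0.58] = -3.26*p - 0.9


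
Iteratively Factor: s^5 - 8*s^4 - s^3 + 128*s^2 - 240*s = (s)*(s^4 - 8*s^3 - s^2 + 128*s - 240) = s*(s + 4)*(s^3 - 12*s^2 + 47*s - 60) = s*(s - 4)*(s + 4)*(s^2 - 8*s + 15) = s*(s - 5)*(s - 4)*(s + 4)*(s - 3)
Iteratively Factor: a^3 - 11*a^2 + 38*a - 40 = (a - 4)*(a^2 - 7*a + 10) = (a - 5)*(a - 4)*(a - 2)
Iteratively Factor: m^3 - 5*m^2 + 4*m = (m - 1)*(m^2 - 4*m) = (m - 4)*(m - 1)*(m)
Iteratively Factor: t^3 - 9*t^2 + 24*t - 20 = (t - 2)*(t^2 - 7*t + 10) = (t - 5)*(t - 2)*(t - 2)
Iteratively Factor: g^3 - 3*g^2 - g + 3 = (g - 3)*(g^2 - 1) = (g - 3)*(g - 1)*(g + 1)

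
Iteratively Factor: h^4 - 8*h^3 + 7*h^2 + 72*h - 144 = (h - 3)*(h^3 - 5*h^2 - 8*h + 48) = (h - 3)*(h + 3)*(h^2 - 8*h + 16) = (h - 4)*(h - 3)*(h + 3)*(h - 4)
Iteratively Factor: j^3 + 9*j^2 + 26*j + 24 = (j + 4)*(j^2 + 5*j + 6) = (j + 3)*(j + 4)*(j + 2)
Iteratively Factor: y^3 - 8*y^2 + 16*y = (y - 4)*(y^2 - 4*y) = y*(y - 4)*(y - 4)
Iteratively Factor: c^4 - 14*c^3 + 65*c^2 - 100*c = (c)*(c^3 - 14*c^2 + 65*c - 100) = c*(c - 5)*(c^2 - 9*c + 20) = c*(c - 5)*(c - 4)*(c - 5)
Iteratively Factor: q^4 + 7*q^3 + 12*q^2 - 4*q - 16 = (q + 2)*(q^3 + 5*q^2 + 2*q - 8) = (q - 1)*(q + 2)*(q^2 + 6*q + 8) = (q - 1)*(q + 2)^2*(q + 4)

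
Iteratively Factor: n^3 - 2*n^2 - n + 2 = (n - 2)*(n^2 - 1) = (n - 2)*(n - 1)*(n + 1)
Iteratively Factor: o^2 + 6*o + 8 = (o + 2)*(o + 4)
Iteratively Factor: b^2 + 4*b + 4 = (b + 2)*(b + 2)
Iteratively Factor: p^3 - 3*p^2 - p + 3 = (p - 3)*(p^2 - 1) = (p - 3)*(p + 1)*(p - 1)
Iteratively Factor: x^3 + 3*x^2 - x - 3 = (x + 3)*(x^2 - 1) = (x - 1)*(x + 3)*(x + 1)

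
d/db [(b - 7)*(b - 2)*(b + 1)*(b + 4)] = 4*b^3 - 12*b^2 - 54*b + 34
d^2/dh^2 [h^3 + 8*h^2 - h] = 6*h + 16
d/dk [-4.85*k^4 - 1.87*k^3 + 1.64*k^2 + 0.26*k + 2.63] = -19.4*k^3 - 5.61*k^2 + 3.28*k + 0.26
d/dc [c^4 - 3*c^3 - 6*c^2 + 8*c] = 4*c^3 - 9*c^2 - 12*c + 8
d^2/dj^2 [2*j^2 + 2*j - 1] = 4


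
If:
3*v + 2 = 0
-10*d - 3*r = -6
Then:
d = 3/5 - 3*r/10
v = -2/3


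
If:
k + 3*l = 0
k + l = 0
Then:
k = 0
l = 0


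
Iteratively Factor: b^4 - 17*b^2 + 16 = (b - 4)*(b^3 + 4*b^2 - b - 4) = (b - 4)*(b + 4)*(b^2 - 1) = (b - 4)*(b + 1)*(b + 4)*(b - 1)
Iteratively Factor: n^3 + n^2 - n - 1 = (n + 1)*(n^2 - 1) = (n - 1)*(n + 1)*(n + 1)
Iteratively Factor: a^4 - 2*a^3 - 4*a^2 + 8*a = (a - 2)*(a^3 - 4*a) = a*(a - 2)*(a^2 - 4) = a*(a - 2)*(a + 2)*(a - 2)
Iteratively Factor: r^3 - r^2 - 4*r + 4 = (r - 1)*(r^2 - 4) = (r - 1)*(r + 2)*(r - 2)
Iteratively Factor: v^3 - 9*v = (v + 3)*(v^2 - 3*v) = v*(v + 3)*(v - 3)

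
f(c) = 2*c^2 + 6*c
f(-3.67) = 4.92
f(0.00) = 0.00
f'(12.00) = 54.00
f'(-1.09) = 1.64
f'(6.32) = 31.28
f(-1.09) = -4.16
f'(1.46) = 11.84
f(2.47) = 27.02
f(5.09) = 82.36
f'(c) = 4*c + 6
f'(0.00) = 6.00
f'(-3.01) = -6.04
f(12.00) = 360.00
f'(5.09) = 26.36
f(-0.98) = -3.96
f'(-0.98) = 2.08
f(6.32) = 117.80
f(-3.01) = 0.06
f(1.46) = 13.02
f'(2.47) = 15.88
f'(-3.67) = -8.68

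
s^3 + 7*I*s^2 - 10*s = s*(s + 2*I)*(s + 5*I)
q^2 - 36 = (q - 6)*(q + 6)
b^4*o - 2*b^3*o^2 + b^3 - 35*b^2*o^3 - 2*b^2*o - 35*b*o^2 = b*(b - 7*o)*(b + 5*o)*(b*o + 1)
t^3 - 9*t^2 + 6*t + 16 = (t - 8)*(t - 2)*(t + 1)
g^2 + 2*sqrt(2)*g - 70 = (g - 5*sqrt(2))*(g + 7*sqrt(2))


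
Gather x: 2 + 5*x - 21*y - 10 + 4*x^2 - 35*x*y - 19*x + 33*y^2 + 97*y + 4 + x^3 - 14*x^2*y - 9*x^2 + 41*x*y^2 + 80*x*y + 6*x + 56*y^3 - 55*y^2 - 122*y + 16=x^3 + x^2*(-14*y - 5) + x*(41*y^2 + 45*y - 8) + 56*y^3 - 22*y^2 - 46*y + 12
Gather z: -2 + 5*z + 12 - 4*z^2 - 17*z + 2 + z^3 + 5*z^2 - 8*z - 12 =z^3 + z^2 - 20*z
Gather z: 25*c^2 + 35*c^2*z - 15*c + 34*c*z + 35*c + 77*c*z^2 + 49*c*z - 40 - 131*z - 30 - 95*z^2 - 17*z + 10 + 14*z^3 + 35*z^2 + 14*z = 25*c^2 + 20*c + 14*z^3 + z^2*(77*c - 60) + z*(35*c^2 + 83*c - 134) - 60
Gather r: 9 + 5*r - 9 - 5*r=0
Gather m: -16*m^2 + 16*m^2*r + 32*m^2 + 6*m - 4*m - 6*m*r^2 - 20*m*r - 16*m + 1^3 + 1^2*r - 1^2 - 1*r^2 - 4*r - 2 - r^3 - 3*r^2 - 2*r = m^2*(16*r + 16) + m*(-6*r^2 - 20*r - 14) - r^3 - 4*r^2 - 5*r - 2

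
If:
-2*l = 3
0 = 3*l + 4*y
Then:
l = -3/2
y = 9/8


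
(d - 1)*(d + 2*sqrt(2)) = d^2 - d + 2*sqrt(2)*d - 2*sqrt(2)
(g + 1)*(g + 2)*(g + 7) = g^3 + 10*g^2 + 23*g + 14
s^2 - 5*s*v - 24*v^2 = (s - 8*v)*(s + 3*v)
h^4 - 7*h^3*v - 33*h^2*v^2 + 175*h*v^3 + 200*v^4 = (h - 8*v)*(h - 5*v)*(h + v)*(h + 5*v)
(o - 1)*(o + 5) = o^2 + 4*o - 5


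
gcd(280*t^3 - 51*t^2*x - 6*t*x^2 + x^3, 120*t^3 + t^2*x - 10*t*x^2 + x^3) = 40*t^2 - 13*t*x + x^2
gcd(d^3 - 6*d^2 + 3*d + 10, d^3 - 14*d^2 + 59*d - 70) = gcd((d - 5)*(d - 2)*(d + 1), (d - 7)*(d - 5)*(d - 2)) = d^2 - 7*d + 10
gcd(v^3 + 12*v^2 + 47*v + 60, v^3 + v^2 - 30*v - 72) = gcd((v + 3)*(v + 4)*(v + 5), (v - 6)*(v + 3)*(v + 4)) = v^2 + 7*v + 12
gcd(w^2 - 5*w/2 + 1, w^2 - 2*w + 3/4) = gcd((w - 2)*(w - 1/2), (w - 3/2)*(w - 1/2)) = w - 1/2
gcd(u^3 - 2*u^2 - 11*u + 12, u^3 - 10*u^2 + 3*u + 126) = u + 3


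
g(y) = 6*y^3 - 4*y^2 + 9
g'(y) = 18*y^2 - 8*y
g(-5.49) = -1104.38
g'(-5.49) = 586.44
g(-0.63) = 5.91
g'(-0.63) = 12.18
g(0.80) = 9.51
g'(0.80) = 5.12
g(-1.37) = -13.94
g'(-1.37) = 44.74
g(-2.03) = -57.68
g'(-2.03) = 90.42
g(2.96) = 129.56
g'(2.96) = 134.03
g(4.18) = 377.32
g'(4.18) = 281.06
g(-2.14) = -68.12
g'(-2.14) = 99.55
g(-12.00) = -10935.00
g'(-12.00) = 2688.00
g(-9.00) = -4689.00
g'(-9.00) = 1530.00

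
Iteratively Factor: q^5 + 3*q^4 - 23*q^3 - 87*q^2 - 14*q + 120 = (q + 4)*(q^4 - q^3 - 19*q^2 - 11*q + 30) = (q - 1)*(q + 4)*(q^3 - 19*q - 30) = (q - 1)*(q + 2)*(q + 4)*(q^2 - 2*q - 15) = (q - 5)*(q - 1)*(q + 2)*(q + 4)*(q + 3)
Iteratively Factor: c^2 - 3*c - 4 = (c + 1)*(c - 4)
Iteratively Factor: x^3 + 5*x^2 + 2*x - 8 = (x + 2)*(x^2 + 3*x - 4) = (x + 2)*(x + 4)*(x - 1)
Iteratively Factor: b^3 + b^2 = (b)*(b^2 + b) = b^2*(b + 1)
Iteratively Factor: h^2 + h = (h + 1)*(h)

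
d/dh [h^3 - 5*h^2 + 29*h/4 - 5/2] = 3*h^2 - 10*h + 29/4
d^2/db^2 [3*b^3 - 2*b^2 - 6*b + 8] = 18*b - 4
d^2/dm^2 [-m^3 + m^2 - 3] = 2 - 6*m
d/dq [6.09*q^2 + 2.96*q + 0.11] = 12.18*q + 2.96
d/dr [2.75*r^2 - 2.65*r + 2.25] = 5.5*r - 2.65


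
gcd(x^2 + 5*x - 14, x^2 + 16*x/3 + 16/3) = 1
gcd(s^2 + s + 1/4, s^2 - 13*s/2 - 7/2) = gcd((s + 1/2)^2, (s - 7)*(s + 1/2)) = s + 1/2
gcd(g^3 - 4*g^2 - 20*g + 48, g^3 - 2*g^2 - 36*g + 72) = g^2 - 8*g + 12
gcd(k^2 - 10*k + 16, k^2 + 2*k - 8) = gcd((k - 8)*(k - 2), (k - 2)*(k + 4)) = k - 2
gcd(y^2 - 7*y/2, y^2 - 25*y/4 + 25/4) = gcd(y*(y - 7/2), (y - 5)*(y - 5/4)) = 1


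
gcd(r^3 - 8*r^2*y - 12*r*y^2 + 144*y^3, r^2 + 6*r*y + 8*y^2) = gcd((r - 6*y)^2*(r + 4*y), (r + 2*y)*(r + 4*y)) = r + 4*y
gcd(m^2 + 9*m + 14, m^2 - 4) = m + 2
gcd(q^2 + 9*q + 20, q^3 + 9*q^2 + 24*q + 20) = q + 5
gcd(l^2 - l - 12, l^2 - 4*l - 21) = l + 3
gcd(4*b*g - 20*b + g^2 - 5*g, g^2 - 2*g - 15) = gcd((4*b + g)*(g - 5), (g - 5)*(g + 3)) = g - 5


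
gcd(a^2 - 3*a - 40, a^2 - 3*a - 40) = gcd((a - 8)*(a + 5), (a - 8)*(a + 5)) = a^2 - 3*a - 40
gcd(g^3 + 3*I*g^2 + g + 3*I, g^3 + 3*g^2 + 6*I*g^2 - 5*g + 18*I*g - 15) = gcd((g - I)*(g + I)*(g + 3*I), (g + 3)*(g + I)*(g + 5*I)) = g + I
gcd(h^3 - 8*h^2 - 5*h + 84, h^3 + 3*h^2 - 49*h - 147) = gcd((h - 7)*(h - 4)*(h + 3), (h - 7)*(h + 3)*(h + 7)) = h^2 - 4*h - 21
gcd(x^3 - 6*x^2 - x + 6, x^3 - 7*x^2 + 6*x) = x^2 - 7*x + 6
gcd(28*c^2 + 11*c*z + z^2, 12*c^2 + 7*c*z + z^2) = 4*c + z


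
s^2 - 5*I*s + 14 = (s - 7*I)*(s + 2*I)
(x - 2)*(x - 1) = x^2 - 3*x + 2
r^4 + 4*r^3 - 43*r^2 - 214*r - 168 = (r - 7)*(r + 1)*(r + 4)*(r + 6)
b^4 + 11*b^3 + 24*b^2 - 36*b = b*(b - 1)*(b + 6)^2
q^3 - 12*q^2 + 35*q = q*(q - 7)*(q - 5)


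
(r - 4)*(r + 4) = r^2 - 16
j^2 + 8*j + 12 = (j + 2)*(j + 6)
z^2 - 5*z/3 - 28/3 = (z - 4)*(z + 7/3)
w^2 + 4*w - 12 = (w - 2)*(w + 6)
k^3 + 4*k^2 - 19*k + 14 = (k - 2)*(k - 1)*(k + 7)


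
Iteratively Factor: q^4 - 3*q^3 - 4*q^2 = (q + 1)*(q^3 - 4*q^2) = (q - 4)*(q + 1)*(q^2) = q*(q - 4)*(q + 1)*(q)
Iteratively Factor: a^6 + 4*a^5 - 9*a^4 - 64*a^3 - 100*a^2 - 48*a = (a + 3)*(a^5 + a^4 - 12*a^3 - 28*a^2 - 16*a) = a*(a + 3)*(a^4 + a^3 - 12*a^2 - 28*a - 16) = a*(a + 1)*(a + 3)*(a^3 - 12*a - 16) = a*(a - 4)*(a + 1)*(a + 3)*(a^2 + 4*a + 4) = a*(a - 4)*(a + 1)*(a + 2)*(a + 3)*(a + 2)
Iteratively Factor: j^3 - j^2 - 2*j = (j + 1)*(j^2 - 2*j) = j*(j + 1)*(j - 2)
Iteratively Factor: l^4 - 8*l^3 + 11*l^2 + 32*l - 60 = (l - 2)*(l^3 - 6*l^2 - l + 30) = (l - 5)*(l - 2)*(l^2 - l - 6) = (l - 5)*(l - 2)*(l + 2)*(l - 3)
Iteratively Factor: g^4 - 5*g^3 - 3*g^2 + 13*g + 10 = (g - 5)*(g^3 - 3*g - 2) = (g - 5)*(g - 2)*(g^2 + 2*g + 1) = (g - 5)*(g - 2)*(g + 1)*(g + 1)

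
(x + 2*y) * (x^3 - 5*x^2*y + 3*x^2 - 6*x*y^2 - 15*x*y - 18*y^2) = x^4 - 3*x^3*y + 3*x^3 - 16*x^2*y^2 - 9*x^2*y - 12*x*y^3 - 48*x*y^2 - 36*y^3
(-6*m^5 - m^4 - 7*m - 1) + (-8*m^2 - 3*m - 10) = -6*m^5 - m^4 - 8*m^2 - 10*m - 11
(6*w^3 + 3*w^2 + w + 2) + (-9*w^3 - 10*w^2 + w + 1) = -3*w^3 - 7*w^2 + 2*w + 3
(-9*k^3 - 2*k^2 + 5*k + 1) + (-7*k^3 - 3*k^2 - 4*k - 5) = -16*k^3 - 5*k^2 + k - 4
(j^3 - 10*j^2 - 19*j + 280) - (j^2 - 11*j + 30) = j^3 - 11*j^2 - 8*j + 250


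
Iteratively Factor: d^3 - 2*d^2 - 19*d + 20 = (d - 5)*(d^2 + 3*d - 4) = (d - 5)*(d + 4)*(d - 1)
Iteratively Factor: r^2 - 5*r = (r - 5)*(r)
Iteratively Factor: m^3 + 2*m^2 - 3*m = (m)*(m^2 + 2*m - 3) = m*(m - 1)*(m + 3)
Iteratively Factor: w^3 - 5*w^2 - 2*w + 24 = (w - 4)*(w^2 - w - 6) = (w - 4)*(w - 3)*(w + 2)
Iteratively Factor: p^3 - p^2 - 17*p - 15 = (p + 1)*(p^2 - 2*p - 15) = (p + 1)*(p + 3)*(p - 5)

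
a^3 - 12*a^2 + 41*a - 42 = (a - 7)*(a - 3)*(a - 2)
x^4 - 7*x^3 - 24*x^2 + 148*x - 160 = (x - 8)*(x - 2)^2*(x + 5)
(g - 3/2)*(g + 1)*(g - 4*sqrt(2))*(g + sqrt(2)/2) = g^4 - 7*sqrt(2)*g^3/2 - g^3/2 - 11*g^2/2 + 7*sqrt(2)*g^2/4 + 2*g + 21*sqrt(2)*g/4 + 6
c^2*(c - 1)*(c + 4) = c^4 + 3*c^3 - 4*c^2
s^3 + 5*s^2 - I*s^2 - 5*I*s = s*(s + 5)*(s - I)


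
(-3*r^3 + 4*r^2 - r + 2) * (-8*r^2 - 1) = 24*r^5 - 32*r^4 + 11*r^3 - 20*r^2 + r - 2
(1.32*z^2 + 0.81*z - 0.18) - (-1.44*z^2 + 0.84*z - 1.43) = 2.76*z^2 - 0.0299999999999999*z + 1.25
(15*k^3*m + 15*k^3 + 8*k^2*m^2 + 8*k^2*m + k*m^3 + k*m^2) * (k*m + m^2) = 15*k^4*m^2 + 15*k^4*m + 23*k^3*m^3 + 23*k^3*m^2 + 9*k^2*m^4 + 9*k^2*m^3 + k*m^5 + k*m^4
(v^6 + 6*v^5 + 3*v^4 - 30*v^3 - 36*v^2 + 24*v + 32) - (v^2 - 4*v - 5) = v^6 + 6*v^5 + 3*v^4 - 30*v^3 - 37*v^2 + 28*v + 37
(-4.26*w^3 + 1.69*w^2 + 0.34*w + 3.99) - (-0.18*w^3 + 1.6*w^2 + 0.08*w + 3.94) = -4.08*w^3 + 0.0899999999999999*w^2 + 0.26*w + 0.0500000000000003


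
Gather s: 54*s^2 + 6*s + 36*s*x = 54*s^2 + s*(36*x + 6)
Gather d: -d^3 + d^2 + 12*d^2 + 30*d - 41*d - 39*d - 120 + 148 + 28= -d^3 + 13*d^2 - 50*d + 56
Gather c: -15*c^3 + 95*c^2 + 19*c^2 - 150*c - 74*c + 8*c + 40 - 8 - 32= -15*c^3 + 114*c^2 - 216*c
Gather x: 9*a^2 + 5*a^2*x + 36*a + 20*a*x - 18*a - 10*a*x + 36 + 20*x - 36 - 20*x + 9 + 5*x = 9*a^2 + 18*a + x*(5*a^2 + 10*a + 5) + 9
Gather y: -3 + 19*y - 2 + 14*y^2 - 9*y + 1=14*y^2 + 10*y - 4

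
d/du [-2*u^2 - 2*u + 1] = -4*u - 2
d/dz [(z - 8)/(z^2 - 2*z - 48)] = -1/(z^2 + 12*z + 36)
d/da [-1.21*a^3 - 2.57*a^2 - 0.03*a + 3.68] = -3.63*a^2 - 5.14*a - 0.03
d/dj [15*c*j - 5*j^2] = 15*c - 10*j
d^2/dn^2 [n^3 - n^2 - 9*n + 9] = 6*n - 2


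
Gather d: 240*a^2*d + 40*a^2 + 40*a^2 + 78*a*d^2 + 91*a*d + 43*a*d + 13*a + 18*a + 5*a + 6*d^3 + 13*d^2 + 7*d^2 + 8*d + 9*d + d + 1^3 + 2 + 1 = 80*a^2 + 36*a + 6*d^3 + d^2*(78*a + 20) + d*(240*a^2 + 134*a + 18) + 4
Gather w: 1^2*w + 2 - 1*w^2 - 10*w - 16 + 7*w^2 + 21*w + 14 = 6*w^2 + 12*w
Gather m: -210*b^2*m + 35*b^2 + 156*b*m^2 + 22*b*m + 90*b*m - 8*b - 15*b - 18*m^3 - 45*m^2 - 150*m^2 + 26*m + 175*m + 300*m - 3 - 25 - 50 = 35*b^2 - 23*b - 18*m^3 + m^2*(156*b - 195) + m*(-210*b^2 + 112*b + 501) - 78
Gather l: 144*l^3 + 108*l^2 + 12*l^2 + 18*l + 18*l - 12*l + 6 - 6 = 144*l^3 + 120*l^2 + 24*l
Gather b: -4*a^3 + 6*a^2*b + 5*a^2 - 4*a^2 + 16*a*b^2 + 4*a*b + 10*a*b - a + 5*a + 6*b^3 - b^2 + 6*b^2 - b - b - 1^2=-4*a^3 + a^2 + 4*a + 6*b^3 + b^2*(16*a + 5) + b*(6*a^2 + 14*a - 2) - 1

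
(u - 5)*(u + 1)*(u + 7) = u^3 + 3*u^2 - 33*u - 35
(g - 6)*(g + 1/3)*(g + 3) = g^3 - 8*g^2/3 - 19*g - 6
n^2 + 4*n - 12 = (n - 2)*(n + 6)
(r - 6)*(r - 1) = r^2 - 7*r + 6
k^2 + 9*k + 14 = (k + 2)*(k + 7)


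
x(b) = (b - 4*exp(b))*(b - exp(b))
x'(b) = (1 - 4*exp(b))*(b - exp(b)) + (1 - exp(b))*(b - 4*exp(b)) = -5*b*exp(b) + 2*b + 8*exp(2*b) - 5*exp(b)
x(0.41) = 6.16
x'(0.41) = 8.36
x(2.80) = 859.32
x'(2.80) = 1856.56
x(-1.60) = 4.34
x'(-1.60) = -2.27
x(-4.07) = 16.91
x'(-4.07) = -7.88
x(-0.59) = 3.21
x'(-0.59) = 0.14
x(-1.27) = 3.71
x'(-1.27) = -1.53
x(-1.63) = 4.41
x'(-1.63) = -2.34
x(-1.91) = 5.15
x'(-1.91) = -2.97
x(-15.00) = 225.00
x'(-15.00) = -30.00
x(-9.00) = 81.01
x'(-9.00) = -18.00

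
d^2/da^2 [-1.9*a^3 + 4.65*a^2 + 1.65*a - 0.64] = 9.3 - 11.4*a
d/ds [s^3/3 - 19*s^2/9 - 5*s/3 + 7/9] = s^2 - 38*s/9 - 5/3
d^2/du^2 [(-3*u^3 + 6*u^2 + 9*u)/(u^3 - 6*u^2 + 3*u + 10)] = 12*(-2*u^3 + 15*u^2 - 45*u + 55)/(u^6 - 21*u^5 + 177*u^4 - 763*u^3 + 1770*u^2 - 2100*u + 1000)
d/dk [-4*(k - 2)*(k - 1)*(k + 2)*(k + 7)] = -16*k^3 - 72*k^2 + 88*k + 96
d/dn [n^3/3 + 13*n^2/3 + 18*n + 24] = n^2 + 26*n/3 + 18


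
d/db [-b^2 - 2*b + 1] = -2*b - 2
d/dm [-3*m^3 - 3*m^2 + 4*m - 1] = -9*m^2 - 6*m + 4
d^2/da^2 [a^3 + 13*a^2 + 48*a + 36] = 6*a + 26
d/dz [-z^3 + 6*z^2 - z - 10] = -3*z^2 + 12*z - 1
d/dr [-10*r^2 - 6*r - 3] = -20*r - 6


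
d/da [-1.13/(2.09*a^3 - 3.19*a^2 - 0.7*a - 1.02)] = (7.0851*a^2 - 7.2094*a - 0.791)/(-2.09*a^3 + 3.19*a^2 + 0.7*a + 1.02)^2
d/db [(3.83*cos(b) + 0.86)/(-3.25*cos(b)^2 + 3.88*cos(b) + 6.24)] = (12.4475*sin(b)^2 - 5.59*cos(b) - 33.0099)*sin(b)/(-3.25*cos(b)^2 + 3.88*cos(b) + 6.24)^2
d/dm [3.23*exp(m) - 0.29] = 3.23*exp(m)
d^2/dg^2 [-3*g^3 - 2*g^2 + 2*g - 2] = -18*g - 4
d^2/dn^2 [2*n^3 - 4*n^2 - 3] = 12*n - 8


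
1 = 1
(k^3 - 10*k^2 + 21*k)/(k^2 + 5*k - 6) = k*(k^2 - 10*k + 21)/(k^2 + 5*k - 6)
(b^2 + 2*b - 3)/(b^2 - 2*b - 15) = (b - 1)/(b - 5)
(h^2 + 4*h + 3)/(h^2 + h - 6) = (h + 1)/(h - 2)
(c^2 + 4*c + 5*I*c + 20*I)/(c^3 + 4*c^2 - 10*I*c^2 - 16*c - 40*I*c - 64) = (c + 5*I)/(c^2 - 10*I*c - 16)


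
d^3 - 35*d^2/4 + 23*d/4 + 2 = (d - 8)*(d - 1)*(d + 1/4)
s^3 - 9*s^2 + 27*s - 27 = (s - 3)^3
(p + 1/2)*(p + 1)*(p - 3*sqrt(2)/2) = p^3 - 3*sqrt(2)*p^2/2 + 3*p^2/2 - 9*sqrt(2)*p/4 + p/2 - 3*sqrt(2)/4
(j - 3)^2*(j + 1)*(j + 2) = j^4 - 3*j^3 - 7*j^2 + 15*j + 18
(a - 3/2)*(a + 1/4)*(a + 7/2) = a^3 + 9*a^2/4 - 19*a/4 - 21/16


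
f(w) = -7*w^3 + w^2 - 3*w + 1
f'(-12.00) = -3051.00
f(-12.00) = 12277.00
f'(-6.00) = -771.00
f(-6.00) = 1567.00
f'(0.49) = -7.06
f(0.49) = -1.05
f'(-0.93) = -23.02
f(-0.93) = 10.29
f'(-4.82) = -500.52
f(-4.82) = 822.55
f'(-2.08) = -98.01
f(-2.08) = 74.56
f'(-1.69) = -66.36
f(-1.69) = 42.71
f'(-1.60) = -59.96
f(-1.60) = 37.03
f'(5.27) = -575.69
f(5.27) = -1011.58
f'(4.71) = -459.45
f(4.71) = -722.36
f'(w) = -21*w^2 + 2*w - 3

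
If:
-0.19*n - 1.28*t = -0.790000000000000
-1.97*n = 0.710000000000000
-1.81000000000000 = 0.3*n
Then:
No Solution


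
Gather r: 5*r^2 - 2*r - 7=5*r^2 - 2*r - 7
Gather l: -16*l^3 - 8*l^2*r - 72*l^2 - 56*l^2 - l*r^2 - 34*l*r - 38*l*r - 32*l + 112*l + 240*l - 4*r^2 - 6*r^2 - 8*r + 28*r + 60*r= -16*l^3 + l^2*(-8*r - 128) + l*(-r^2 - 72*r + 320) - 10*r^2 + 80*r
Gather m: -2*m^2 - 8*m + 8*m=-2*m^2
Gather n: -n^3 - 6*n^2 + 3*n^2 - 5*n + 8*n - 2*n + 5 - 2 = -n^3 - 3*n^2 + n + 3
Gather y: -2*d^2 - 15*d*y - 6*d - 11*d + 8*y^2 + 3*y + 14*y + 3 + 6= -2*d^2 - 17*d + 8*y^2 + y*(17 - 15*d) + 9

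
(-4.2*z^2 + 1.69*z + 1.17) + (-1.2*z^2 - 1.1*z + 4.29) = -5.4*z^2 + 0.59*z + 5.46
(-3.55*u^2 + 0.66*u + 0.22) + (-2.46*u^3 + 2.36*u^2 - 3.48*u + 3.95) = -2.46*u^3 - 1.19*u^2 - 2.82*u + 4.17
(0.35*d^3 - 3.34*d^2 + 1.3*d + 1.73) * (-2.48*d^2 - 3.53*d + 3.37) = -0.868*d^5 + 7.0477*d^4 + 9.7457*d^3 - 20.1352*d^2 - 1.7259*d + 5.8301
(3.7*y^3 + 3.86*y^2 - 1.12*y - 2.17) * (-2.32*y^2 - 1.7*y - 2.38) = -8.584*y^5 - 15.2452*y^4 - 12.7696*y^3 - 2.2484*y^2 + 6.3546*y + 5.1646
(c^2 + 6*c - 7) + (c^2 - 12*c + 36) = 2*c^2 - 6*c + 29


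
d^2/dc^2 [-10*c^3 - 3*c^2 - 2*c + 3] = -60*c - 6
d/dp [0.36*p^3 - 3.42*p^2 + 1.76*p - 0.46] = 1.08*p^2 - 6.84*p + 1.76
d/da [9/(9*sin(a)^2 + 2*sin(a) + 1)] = -18*(9*sin(a) + 1)*cos(a)/(9*sin(a)^2 + 2*sin(a) + 1)^2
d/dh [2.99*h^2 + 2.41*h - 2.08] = 5.98*h + 2.41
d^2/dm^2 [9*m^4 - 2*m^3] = 12*m*(9*m - 1)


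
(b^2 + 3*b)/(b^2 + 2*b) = (b + 3)/(b + 2)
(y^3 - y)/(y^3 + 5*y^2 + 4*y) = (y - 1)/(y + 4)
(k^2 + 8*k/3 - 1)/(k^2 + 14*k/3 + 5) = (3*k - 1)/(3*k + 5)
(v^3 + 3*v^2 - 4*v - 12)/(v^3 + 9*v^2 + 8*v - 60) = (v^2 + 5*v + 6)/(v^2 + 11*v + 30)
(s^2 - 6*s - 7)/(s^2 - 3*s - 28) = (s + 1)/(s + 4)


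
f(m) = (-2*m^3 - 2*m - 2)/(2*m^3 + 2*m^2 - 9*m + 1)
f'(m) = (-6*m^2 - 2)/(2*m^3 + 2*m^2 - 9*m + 1) + (-6*m^2 - 4*m + 9)*(-2*m^3 - 2*m - 2)/(2*m^3 + 2*m^2 - 9*m + 1)^2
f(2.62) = -1.59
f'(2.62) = 0.91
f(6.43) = -0.98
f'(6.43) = 0.02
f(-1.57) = 0.72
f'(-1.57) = -1.33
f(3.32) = -1.23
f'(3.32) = 0.28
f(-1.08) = 0.25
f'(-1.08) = -0.70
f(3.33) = -1.23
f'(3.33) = 0.28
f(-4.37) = -1.96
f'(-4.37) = -0.64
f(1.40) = 4.69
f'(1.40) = 24.18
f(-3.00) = -7.25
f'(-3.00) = -22.91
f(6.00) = -0.99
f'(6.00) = 0.02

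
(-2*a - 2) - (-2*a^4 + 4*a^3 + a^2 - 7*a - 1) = 2*a^4 - 4*a^3 - a^2 + 5*a - 1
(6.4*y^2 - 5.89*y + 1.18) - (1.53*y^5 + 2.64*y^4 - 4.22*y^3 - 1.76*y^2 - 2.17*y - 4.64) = -1.53*y^5 - 2.64*y^4 + 4.22*y^3 + 8.16*y^2 - 3.72*y + 5.82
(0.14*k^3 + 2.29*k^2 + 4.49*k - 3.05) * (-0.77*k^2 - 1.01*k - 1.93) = -0.1078*k^5 - 1.9047*k^4 - 6.0404*k^3 - 6.6061*k^2 - 5.5852*k + 5.8865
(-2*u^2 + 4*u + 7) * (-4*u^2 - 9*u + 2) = 8*u^4 + 2*u^3 - 68*u^2 - 55*u + 14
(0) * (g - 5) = 0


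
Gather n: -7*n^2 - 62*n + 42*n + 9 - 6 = -7*n^2 - 20*n + 3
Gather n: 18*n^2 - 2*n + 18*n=18*n^2 + 16*n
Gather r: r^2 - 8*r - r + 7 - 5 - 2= r^2 - 9*r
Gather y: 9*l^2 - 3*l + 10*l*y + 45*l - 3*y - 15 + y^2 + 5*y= 9*l^2 + 42*l + y^2 + y*(10*l + 2) - 15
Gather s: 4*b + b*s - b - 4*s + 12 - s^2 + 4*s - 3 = b*s + 3*b - s^2 + 9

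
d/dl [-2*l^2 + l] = 1 - 4*l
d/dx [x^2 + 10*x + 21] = 2*x + 10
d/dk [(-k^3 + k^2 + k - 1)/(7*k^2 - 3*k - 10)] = (-7*k^2 + 20*k - 13)/(49*k^2 - 140*k + 100)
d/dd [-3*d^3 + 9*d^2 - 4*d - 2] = -9*d^2 + 18*d - 4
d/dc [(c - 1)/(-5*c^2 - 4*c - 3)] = (5*c^2 - 10*c - 7)/(25*c^4 + 40*c^3 + 46*c^2 + 24*c + 9)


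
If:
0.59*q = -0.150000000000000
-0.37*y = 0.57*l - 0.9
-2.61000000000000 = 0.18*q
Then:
No Solution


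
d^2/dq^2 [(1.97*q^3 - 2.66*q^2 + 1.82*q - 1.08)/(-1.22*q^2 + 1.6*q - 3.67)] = (1.06581410364015e-14*q^5 - 1.4210854715202e-14*q^4 + 12.52142*q^3 + 7.59256799999999*q^2 - 122.95815*q + 46.138884)/(1.815848*q^6 - 7.14432*q^5 + 25.756884*q^4 - 47.07904*q^3 + 77.481774*q^2 - 64.65072*q + 49.430863)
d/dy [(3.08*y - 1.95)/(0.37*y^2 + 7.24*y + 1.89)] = (-1.1396*y^2 + 1.443*y + 19.9392)/(0.1369*y^4 + 5.3576*y^3 + 53.8162*y^2 + 27.3672*y + 3.5721)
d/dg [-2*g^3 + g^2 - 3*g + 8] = -6*g^2 + 2*g - 3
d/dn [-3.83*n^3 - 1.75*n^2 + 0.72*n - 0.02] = -11.49*n^2 - 3.5*n + 0.72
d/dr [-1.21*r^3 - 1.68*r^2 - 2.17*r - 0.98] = -3.63*r^2 - 3.36*r - 2.17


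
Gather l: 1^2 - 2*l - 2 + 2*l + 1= 0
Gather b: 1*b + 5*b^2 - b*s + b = 5*b^2 + b*(2 - s)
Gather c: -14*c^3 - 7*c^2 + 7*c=-14*c^3 - 7*c^2 + 7*c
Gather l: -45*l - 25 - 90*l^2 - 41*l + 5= -90*l^2 - 86*l - 20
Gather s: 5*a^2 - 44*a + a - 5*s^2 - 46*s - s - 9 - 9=5*a^2 - 43*a - 5*s^2 - 47*s - 18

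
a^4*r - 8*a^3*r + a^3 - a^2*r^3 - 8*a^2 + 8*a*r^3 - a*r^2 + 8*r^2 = (a - 8)*(a - r)*(a + r)*(a*r + 1)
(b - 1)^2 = b^2 - 2*b + 1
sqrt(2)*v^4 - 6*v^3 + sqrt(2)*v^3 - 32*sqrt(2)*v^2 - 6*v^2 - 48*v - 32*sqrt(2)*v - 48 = (v - 6*sqrt(2))*(v + sqrt(2))*(v + 2*sqrt(2))*(sqrt(2)*v + sqrt(2))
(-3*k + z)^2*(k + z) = 9*k^3 + 3*k^2*z - 5*k*z^2 + z^3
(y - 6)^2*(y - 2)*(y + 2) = y^4 - 12*y^3 + 32*y^2 + 48*y - 144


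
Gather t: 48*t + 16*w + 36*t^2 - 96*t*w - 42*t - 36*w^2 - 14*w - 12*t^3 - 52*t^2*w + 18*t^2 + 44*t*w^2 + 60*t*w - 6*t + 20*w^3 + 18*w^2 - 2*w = -12*t^3 + t^2*(54 - 52*w) + t*(44*w^2 - 36*w) + 20*w^3 - 18*w^2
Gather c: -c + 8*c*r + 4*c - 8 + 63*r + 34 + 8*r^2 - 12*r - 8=c*(8*r + 3) + 8*r^2 + 51*r + 18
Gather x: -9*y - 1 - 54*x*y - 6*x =x*(-54*y - 6) - 9*y - 1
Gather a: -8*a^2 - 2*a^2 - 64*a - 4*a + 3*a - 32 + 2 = -10*a^2 - 65*a - 30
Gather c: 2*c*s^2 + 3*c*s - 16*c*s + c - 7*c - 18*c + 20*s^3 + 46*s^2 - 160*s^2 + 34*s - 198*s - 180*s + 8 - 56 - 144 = c*(2*s^2 - 13*s - 24) + 20*s^3 - 114*s^2 - 344*s - 192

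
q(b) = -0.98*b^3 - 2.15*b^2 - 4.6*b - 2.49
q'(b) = -2.94*b^2 - 4.3*b - 4.6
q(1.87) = -25.02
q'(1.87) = -22.92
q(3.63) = -94.39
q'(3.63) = -58.95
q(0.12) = -3.07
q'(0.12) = -5.16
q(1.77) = -22.80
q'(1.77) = -21.42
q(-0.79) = 0.29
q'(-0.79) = -3.04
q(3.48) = -85.84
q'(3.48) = -55.17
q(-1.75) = 4.23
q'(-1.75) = -6.08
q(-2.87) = 16.17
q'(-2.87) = -16.48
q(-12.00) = 1436.55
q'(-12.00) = -376.36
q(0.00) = -2.49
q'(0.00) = -4.60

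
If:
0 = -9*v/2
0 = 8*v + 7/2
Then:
No Solution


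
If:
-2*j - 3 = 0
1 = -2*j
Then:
No Solution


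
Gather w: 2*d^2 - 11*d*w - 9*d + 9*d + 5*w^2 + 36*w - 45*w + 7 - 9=2*d^2 + 5*w^2 + w*(-11*d - 9) - 2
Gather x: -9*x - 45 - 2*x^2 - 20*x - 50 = -2*x^2 - 29*x - 95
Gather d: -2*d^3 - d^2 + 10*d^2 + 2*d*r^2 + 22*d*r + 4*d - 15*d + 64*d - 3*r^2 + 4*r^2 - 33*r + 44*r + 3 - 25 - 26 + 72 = -2*d^3 + 9*d^2 + d*(2*r^2 + 22*r + 53) + r^2 + 11*r + 24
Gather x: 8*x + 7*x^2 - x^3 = -x^3 + 7*x^2 + 8*x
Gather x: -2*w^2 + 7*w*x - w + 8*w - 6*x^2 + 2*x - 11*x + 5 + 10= -2*w^2 + 7*w - 6*x^2 + x*(7*w - 9) + 15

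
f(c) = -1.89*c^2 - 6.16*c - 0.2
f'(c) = -3.78*c - 6.16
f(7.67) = -158.63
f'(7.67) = -35.15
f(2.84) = -32.94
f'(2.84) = -16.90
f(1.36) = -12.07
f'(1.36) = -11.30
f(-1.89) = 4.69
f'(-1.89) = 0.98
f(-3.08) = 0.84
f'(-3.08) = 5.48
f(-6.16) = -33.97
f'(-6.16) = 17.12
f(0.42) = -3.12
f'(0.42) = -7.75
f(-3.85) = -4.50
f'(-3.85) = 8.39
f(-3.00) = 1.27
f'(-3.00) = 5.18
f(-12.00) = -198.44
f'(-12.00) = 39.20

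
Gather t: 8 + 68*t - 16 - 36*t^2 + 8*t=-36*t^2 + 76*t - 8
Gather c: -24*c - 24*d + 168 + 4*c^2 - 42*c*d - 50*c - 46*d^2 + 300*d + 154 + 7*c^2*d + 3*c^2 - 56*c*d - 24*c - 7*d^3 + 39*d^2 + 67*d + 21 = c^2*(7*d + 7) + c*(-98*d - 98) - 7*d^3 - 7*d^2 + 343*d + 343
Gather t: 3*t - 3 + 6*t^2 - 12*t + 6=6*t^2 - 9*t + 3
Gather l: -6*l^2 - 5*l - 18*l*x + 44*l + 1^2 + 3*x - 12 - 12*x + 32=-6*l^2 + l*(39 - 18*x) - 9*x + 21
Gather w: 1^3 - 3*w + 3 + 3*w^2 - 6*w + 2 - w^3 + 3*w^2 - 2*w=-w^3 + 6*w^2 - 11*w + 6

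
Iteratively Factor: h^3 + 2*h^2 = (h)*(h^2 + 2*h) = h*(h + 2)*(h)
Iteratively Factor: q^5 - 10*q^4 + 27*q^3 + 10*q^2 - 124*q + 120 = (q - 3)*(q^4 - 7*q^3 + 6*q^2 + 28*q - 40) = (q - 3)*(q - 2)*(q^3 - 5*q^2 - 4*q + 20) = (q - 5)*(q - 3)*(q - 2)*(q^2 - 4) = (q - 5)*(q - 3)*(q - 2)^2*(q + 2)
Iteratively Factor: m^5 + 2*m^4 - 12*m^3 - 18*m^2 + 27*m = (m + 3)*(m^4 - m^3 - 9*m^2 + 9*m) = m*(m + 3)*(m^3 - m^2 - 9*m + 9) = m*(m - 1)*(m + 3)*(m^2 - 9) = m*(m - 1)*(m + 3)^2*(m - 3)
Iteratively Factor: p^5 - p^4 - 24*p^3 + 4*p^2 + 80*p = (p - 5)*(p^4 + 4*p^3 - 4*p^2 - 16*p) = (p - 5)*(p - 2)*(p^3 + 6*p^2 + 8*p) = p*(p - 5)*(p - 2)*(p^2 + 6*p + 8) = p*(p - 5)*(p - 2)*(p + 4)*(p + 2)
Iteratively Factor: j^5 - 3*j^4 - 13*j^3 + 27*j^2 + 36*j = (j - 3)*(j^4 - 13*j^2 - 12*j) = (j - 3)*(j + 3)*(j^3 - 3*j^2 - 4*j) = (j - 4)*(j - 3)*(j + 3)*(j^2 + j) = (j - 4)*(j - 3)*(j + 1)*(j + 3)*(j)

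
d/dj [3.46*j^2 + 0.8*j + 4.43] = 6.92*j + 0.8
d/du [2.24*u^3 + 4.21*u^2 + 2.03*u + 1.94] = 6.72*u^2 + 8.42*u + 2.03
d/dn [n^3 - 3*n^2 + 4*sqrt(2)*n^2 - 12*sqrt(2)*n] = 3*n^2 - 6*n + 8*sqrt(2)*n - 12*sqrt(2)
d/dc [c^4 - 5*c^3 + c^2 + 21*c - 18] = 4*c^3 - 15*c^2 + 2*c + 21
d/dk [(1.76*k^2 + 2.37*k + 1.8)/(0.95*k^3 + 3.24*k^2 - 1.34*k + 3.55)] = (-1.672*k^4 - 4.503*k^3 - 15.1672*k^2 + 0.831999999999997*k + 10.8255)/(0.9025*k^6 + 6.156*k^5 + 7.9516*k^4 - 1.9382*k^3 + 24.7996*k^2 - 9.514*k + 12.6025)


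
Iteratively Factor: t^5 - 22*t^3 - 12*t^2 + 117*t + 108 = (t + 3)*(t^4 - 3*t^3 - 13*t^2 + 27*t + 36) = (t - 3)*(t + 3)*(t^3 - 13*t - 12) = (t - 3)*(t + 3)^2*(t^2 - 3*t - 4) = (t - 3)*(t + 1)*(t + 3)^2*(t - 4)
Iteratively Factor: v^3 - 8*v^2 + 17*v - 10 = (v - 1)*(v^2 - 7*v + 10) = (v - 5)*(v - 1)*(v - 2)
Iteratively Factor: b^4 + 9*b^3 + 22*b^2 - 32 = (b + 4)*(b^3 + 5*b^2 + 2*b - 8) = (b + 2)*(b + 4)*(b^2 + 3*b - 4) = (b + 2)*(b + 4)^2*(b - 1)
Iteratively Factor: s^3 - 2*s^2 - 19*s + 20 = (s - 1)*(s^2 - s - 20) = (s - 1)*(s + 4)*(s - 5)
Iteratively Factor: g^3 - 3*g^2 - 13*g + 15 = (g + 3)*(g^2 - 6*g + 5) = (g - 5)*(g + 3)*(g - 1)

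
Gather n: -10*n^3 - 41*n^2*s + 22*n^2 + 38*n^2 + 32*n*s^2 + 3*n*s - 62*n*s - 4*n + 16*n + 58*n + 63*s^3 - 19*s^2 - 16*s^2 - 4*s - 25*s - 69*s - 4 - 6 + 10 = -10*n^3 + n^2*(60 - 41*s) + n*(32*s^2 - 59*s + 70) + 63*s^3 - 35*s^2 - 98*s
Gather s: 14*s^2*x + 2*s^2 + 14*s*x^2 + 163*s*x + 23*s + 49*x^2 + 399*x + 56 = s^2*(14*x + 2) + s*(14*x^2 + 163*x + 23) + 49*x^2 + 399*x + 56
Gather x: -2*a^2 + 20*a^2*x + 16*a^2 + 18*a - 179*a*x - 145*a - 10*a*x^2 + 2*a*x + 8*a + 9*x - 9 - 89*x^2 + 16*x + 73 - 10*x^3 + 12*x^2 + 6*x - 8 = 14*a^2 - 119*a - 10*x^3 + x^2*(-10*a - 77) + x*(20*a^2 - 177*a + 31) + 56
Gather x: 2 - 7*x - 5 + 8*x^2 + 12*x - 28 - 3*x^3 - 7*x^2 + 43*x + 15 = -3*x^3 + x^2 + 48*x - 16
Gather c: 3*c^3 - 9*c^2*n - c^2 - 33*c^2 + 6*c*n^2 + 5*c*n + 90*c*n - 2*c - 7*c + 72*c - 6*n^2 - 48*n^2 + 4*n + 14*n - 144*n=3*c^3 + c^2*(-9*n - 34) + c*(6*n^2 + 95*n + 63) - 54*n^2 - 126*n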